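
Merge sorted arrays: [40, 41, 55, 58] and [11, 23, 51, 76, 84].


Take 11 from B
Take 23 from B
Take 40 from A
Take 41 from A
Take 51 from B
Take 55 from A
Take 58 from A

Merged: [11, 23, 40, 41, 51, 55, 58, 76, 84]


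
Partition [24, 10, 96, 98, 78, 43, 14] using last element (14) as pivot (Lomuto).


Pivot: 14
  10 <= 14: swap -> [10, 24, 96, 98, 78, 43, 14]
Place pivot at 1: [10, 14, 96, 98, 78, 43, 24]

Partitioned: [10, 14, 96, 98, 78, 43, 24]


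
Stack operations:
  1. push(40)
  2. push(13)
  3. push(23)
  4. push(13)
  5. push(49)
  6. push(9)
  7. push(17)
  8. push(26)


push(40) -> [40]
push(13) -> [40, 13]
push(23) -> [40, 13, 23]
push(13) -> [40, 13, 23, 13]
push(49) -> [40, 13, 23, 13, 49]
push(9) -> [40, 13, 23, 13, 49, 9]
push(17) -> [40, 13, 23, 13, 49, 9, 17]
push(26) -> [40, 13, 23, 13, 49, 9, 17, 26]

Final stack: [40, 13, 23, 13, 49, 9, 17, 26]


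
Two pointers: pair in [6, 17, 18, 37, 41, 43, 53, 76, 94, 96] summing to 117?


lo=0(6)+hi=9(96)=102
lo=1(17)+hi=9(96)=113
lo=2(18)+hi=9(96)=114
lo=3(37)+hi=9(96)=133
lo=3(37)+hi=8(94)=131
lo=3(37)+hi=7(76)=113
lo=4(41)+hi=7(76)=117

Yes: 41+76=117


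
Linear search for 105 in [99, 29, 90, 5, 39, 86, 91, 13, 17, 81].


i=0: 99!=105
i=1: 29!=105
i=2: 90!=105
i=3: 5!=105
i=4: 39!=105
i=5: 86!=105
i=6: 91!=105
i=7: 13!=105
i=8: 17!=105
i=9: 81!=105

Not found, 10 comps


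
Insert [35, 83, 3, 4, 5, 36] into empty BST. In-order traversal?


Insert 35: root
Insert 83: R from 35
Insert 3: L from 35
Insert 4: L from 35 -> R from 3
Insert 5: L from 35 -> R from 3 -> R from 4
Insert 36: R from 35 -> L from 83

In-order: [3, 4, 5, 35, 36, 83]


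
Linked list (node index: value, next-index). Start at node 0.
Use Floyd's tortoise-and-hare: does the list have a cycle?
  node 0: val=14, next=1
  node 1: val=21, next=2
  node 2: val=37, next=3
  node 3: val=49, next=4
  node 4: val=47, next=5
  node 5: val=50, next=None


Floyd's tortoise (slow, +1) and hare (fast, +2):
  init: slow=0, fast=0
  step 1: slow=1, fast=2
  step 2: slow=2, fast=4
  step 3: fast 4->5->None, no cycle

Cycle: no


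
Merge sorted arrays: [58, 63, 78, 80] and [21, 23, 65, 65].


Take 21 from B
Take 23 from B
Take 58 from A
Take 63 from A
Take 65 from B
Take 65 from B

Merged: [21, 23, 58, 63, 65, 65, 78, 80]


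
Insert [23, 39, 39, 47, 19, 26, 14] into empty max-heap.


Insert 23: [23]
Insert 39: [39, 23]
Insert 39: [39, 23, 39]
Insert 47: [47, 39, 39, 23]
Insert 19: [47, 39, 39, 23, 19]
Insert 26: [47, 39, 39, 23, 19, 26]
Insert 14: [47, 39, 39, 23, 19, 26, 14]

Final heap: [47, 39, 39, 23, 19, 26, 14]


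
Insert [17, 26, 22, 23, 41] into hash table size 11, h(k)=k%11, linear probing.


Insert 17: h=6 -> slot 6
Insert 26: h=4 -> slot 4
Insert 22: h=0 -> slot 0
Insert 23: h=1 -> slot 1
Insert 41: h=8 -> slot 8

Table: [22, 23, None, None, 26, None, 17, None, 41, None, None]


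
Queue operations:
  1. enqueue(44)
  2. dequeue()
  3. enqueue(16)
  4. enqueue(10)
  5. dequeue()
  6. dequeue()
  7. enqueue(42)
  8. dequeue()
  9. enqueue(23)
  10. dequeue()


enqueue(44) -> [44]
dequeue()->44, []
enqueue(16) -> [16]
enqueue(10) -> [16, 10]
dequeue()->16, [10]
dequeue()->10, []
enqueue(42) -> [42]
dequeue()->42, []
enqueue(23) -> [23]
dequeue()->23, []

Final queue: []


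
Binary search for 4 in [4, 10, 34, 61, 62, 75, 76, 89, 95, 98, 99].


Step 1: lo=0, hi=10, mid=5, val=75
Step 2: lo=0, hi=4, mid=2, val=34
Step 3: lo=0, hi=1, mid=0, val=4

Found at index 0


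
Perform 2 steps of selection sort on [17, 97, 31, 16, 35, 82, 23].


Initial: [17, 97, 31, 16, 35, 82, 23]
Step 1: min=16 at 3
  Swap: [16, 97, 31, 17, 35, 82, 23]
Step 2: min=17 at 3
  Swap: [16, 17, 31, 97, 35, 82, 23]

After 2 steps: [16, 17, 31, 97, 35, 82, 23]


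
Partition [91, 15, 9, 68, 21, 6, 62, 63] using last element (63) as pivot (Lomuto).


Pivot: 63
  15 <= 63: swap -> [15, 91, 9, 68, 21, 6, 62, 63]
  9 <= 63: swap -> [15, 9, 91, 68, 21, 6, 62, 63]
  21 <= 63: swap -> [15, 9, 21, 68, 91, 6, 62, 63]
  6 <= 63: swap -> [15, 9, 21, 6, 91, 68, 62, 63]
  62 <= 63: swap -> [15, 9, 21, 6, 62, 68, 91, 63]
Place pivot at 5: [15, 9, 21, 6, 62, 63, 91, 68]

Partitioned: [15, 9, 21, 6, 62, 63, 91, 68]


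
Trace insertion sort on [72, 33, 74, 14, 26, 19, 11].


Initial: [72, 33, 74, 14, 26, 19, 11]
Insert 33: [33, 72, 74, 14, 26, 19, 11]
Insert 74: [33, 72, 74, 14, 26, 19, 11]
Insert 14: [14, 33, 72, 74, 26, 19, 11]
Insert 26: [14, 26, 33, 72, 74, 19, 11]
Insert 19: [14, 19, 26, 33, 72, 74, 11]
Insert 11: [11, 14, 19, 26, 33, 72, 74]

Sorted: [11, 14, 19, 26, 33, 72, 74]


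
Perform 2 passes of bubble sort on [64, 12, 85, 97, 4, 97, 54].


Initial: [64, 12, 85, 97, 4, 97, 54]
Pass 1: [12, 64, 85, 4, 97, 54, 97] (3 swaps)
Pass 2: [12, 64, 4, 85, 54, 97, 97] (2 swaps)

After 2 passes: [12, 64, 4, 85, 54, 97, 97]


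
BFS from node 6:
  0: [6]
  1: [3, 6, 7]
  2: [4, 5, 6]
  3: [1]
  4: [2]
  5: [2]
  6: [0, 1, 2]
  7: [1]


Visit 6, enqueue [0, 1, 2]
Visit 0, enqueue []
Visit 1, enqueue [3, 7]
Visit 2, enqueue [4, 5]
Visit 3, enqueue []
Visit 7, enqueue []
Visit 4, enqueue []
Visit 5, enqueue []

BFS order: [6, 0, 1, 2, 3, 7, 4, 5]


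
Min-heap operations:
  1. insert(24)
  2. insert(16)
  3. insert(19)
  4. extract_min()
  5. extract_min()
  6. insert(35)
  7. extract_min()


insert(24) -> [24]
insert(16) -> [16, 24]
insert(19) -> [16, 24, 19]
extract_min()->16, [19, 24]
extract_min()->19, [24]
insert(35) -> [24, 35]
extract_min()->24, [35]

Final heap: [35]


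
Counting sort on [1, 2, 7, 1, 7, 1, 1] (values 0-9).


Input: [1, 2, 7, 1, 7, 1, 1]
Counts: [0, 4, 1, 0, 0, 0, 0, 2, 0, 0]

Sorted: [1, 1, 1, 1, 2, 7, 7]


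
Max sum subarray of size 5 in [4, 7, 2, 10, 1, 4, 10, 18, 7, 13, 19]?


[0:5]: 24
[1:6]: 24
[2:7]: 27
[3:8]: 43
[4:9]: 40
[5:10]: 52
[6:11]: 67

Max: 67 at [6:11]


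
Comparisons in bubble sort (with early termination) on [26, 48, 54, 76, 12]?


Algorithm: bubble sort (with early termination)
Input: [26, 48, 54, 76, 12]
Sorted: [12, 26, 48, 54, 76]

10


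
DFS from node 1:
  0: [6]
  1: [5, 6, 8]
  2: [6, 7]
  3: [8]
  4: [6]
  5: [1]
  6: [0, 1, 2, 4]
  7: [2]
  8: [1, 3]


Visit 1, push [8, 6, 5]
Visit 5, push []
Visit 6, push [4, 2, 0]
Visit 0, push []
Visit 2, push [7]
Visit 7, push []
Visit 4, push []
Visit 8, push [3]
Visit 3, push []

DFS order: [1, 5, 6, 0, 2, 7, 4, 8, 3]


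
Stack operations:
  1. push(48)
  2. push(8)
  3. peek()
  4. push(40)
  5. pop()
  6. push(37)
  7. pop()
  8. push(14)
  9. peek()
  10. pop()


push(48) -> [48]
push(8) -> [48, 8]
peek()->8
push(40) -> [48, 8, 40]
pop()->40, [48, 8]
push(37) -> [48, 8, 37]
pop()->37, [48, 8]
push(14) -> [48, 8, 14]
peek()->14
pop()->14, [48, 8]

Final stack: [48, 8]


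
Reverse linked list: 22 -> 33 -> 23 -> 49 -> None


Step 1: curr=22, set curr.next=prev(None) | reversed so far: 22
Step 2: curr=33, set curr.next=prev(22) | reversed so far: 33 -> 22
Step 3: curr=23, set curr.next=prev(33) | reversed so far: 23 -> 33 -> 22
Step 4: curr=49, set curr.next=prev(23) | reversed so far: 49 -> 23 -> 33 -> 22

49 -> 23 -> 33 -> 22 -> None


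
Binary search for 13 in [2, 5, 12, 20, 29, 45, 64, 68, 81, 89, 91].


Step 1: lo=0, hi=10, mid=5, val=45
Step 2: lo=0, hi=4, mid=2, val=12
Step 3: lo=3, hi=4, mid=3, val=20

Not found


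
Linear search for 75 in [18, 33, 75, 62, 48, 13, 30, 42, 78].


i=0: 18!=75
i=1: 33!=75
i=2: 75==75 found!

Found at 2, 3 comps


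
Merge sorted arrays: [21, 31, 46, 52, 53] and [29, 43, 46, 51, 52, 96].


Take 21 from A
Take 29 from B
Take 31 from A
Take 43 from B
Take 46 from A
Take 46 from B
Take 51 from B
Take 52 from A
Take 52 from B
Take 53 from A

Merged: [21, 29, 31, 43, 46, 46, 51, 52, 52, 53, 96]


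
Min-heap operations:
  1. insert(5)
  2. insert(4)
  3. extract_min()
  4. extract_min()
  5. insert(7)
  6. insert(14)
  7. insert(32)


insert(5) -> [5]
insert(4) -> [4, 5]
extract_min()->4, [5]
extract_min()->5, []
insert(7) -> [7]
insert(14) -> [7, 14]
insert(32) -> [7, 14, 32]

Final heap: [7, 14, 32]


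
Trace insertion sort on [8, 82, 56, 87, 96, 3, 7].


Initial: [8, 82, 56, 87, 96, 3, 7]
Insert 82: [8, 82, 56, 87, 96, 3, 7]
Insert 56: [8, 56, 82, 87, 96, 3, 7]
Insert 87: [8, 56, 82, 87, 96, 3, 7]
Insert 96: [8, 56, 82, 87, 96, 3, 7]
Insert 3: [3, 8, 56, 82, 87, 96, 7]
Insert 7: [3, 7, 8, 56, 82, 87, 96]

Sorted: [3, 7, 8, 56, 82, 87, 96]


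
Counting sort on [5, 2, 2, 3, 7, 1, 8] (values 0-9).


Input: [5, 2, 2, 3, 7, 1, 8]
Counts: [0, 1, 2, 1, 0, 1, 0, 1, 1, 0]

Sorted: [1, 2, 2, 3, 5, 7, 8]


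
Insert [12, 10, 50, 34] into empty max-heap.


Insert 12: [12]
Insert 10: [12, 10]
Insert 50: [50, 10, 12]
Insert 34: [50, 34, 12, 10]

Final heap: [50, 34, 12, 10]


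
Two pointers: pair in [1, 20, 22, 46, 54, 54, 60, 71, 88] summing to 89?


lo=0(1)+hi=8(88)=89

Yes: 1+88=89


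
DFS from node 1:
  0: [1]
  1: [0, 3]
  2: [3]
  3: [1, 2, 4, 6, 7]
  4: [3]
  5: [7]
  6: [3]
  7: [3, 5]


Visit 1, push [3, 0]
Visit 0, push []
Visit 3, push [7, 6, 4, 2]
Visit 2, push []
Visit 4, push []
Visit 6, push []
Visit 7, push [5]
Visit 5, push []

DFS order: [1, 0, 3, 2, 4, 6, 7, 5]


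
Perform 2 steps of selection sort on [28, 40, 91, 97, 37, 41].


Initial: [28, 40, 91, 97, 37, 41]
Step 1: min=28 at 0
  Swap: [28, 40, 91, 97, 37, 41]
Step 2: min=37 at 4
  Swap: [28, 37, 91, 97, 40, 41]

After 2 steps: [28, 37, 91, 97, 40, 41]


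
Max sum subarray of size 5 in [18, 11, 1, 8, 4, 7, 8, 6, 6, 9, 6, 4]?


[0:5]: 42
[1:6]: 31
[2:7]: 28
[3:8]: 33
[4:9]: 31
[5:10]: 36
[6:11]: 35
[7:12]: 31

Max: 42 at [0:5]


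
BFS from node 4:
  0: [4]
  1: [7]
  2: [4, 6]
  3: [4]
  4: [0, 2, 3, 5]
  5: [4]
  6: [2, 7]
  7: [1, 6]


Visit 4, enqueue [0, 2, 3, 5]
Visit 0, enqueue []
Visit 2, enqueue [6]
Visit 3, enqueue []
Visit 5, enqueue []
Visit 6, enqueue [7]
Visit 7, enqueue [1]
Visit 1, enqueue []

BFS order: [4, 0, 2, 3, 5, 6, 7, 1]


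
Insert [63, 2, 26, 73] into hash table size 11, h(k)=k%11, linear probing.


Insert 63: h=8 -> slot 8
Insert 2: h=2 -> slot 2
Insert 26: h=4 -> slot 4
Insert 73: h=7 -> slot 7

Table: [None, None, 2, None, 26, None, None, 73, 63, None, None]


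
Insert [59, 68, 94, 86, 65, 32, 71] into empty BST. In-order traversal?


Insert 59: root
Insert 68: R from 59
Insert 94: R from 59 -> R from 68
Insert 86: R from 59 -> R from 68 -> L from 94
Insert 65: R from 59 -> L from 68
Insert 32: L from 59
Insert 71: R from 59 -> R from 68 -> L from 94 -> L from 86

In-order: [32, 59, 65, 68, 71, 86, 94]


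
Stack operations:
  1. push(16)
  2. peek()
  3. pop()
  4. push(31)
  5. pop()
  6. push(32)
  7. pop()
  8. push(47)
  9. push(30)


push(16) -> [16]
peek()->16
pop()->16, []
push(31) -> [31]
pop()->31, []
push(32) -> [32]
pop()->32, []
push(47) -> [47]
push(30) -> [47, 30]

Final stack: [47, 30]


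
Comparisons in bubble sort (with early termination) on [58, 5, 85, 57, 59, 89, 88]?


Algorithm: bubble sort (with early termination)
Input: [58, 5, 85, 57, 59, 89, 88]
Sorted: [5, 57, 58, 59, 85, 88, 89]

15


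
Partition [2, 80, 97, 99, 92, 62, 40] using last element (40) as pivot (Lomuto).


Pivot: 40
  2 <= 40: advance i (no swap)
Place pivot at 1: [2, 40, 97, 99, 92, 62, 80]

Partitioned: [2, 40, 97, 99, 92, 62, 80]


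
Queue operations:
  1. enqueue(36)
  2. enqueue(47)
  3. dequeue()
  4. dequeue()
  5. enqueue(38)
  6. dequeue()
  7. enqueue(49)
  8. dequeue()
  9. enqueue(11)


enqueue(36) -> [36]
enqueue(47) -> [36, 47]
dequeue()->36, [47]
dequeue()->47, []
enqueue(38) -> [38]
dequeue()->38, []
enqueue(49) -> [49]
dequeue()->49, []
enqueue(11) -> [11]

Final queue: [11]


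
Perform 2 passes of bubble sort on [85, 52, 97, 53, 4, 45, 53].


Initial: [85, 52, 97, 53, 4, 45, 53]
Pass 1: [52, 85, 53, 4, 45, 53, 97] (5 swaps)
Pass 2: [52, 53, 4, 45, 53, 85, 97] (4 swaps)

After 2 passes: [52, 53, 4, 45, 53, 85, 97]


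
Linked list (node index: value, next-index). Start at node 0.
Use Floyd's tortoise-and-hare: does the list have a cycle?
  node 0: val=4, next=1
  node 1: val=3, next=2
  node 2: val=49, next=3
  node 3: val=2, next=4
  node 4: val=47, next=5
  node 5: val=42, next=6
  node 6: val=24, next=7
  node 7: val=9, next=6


Floyd's tortoise (slow, +1) and hare (fast, +2):
  init: slow=0, fast=0
  step 1: slow=1, fast=2
  step 2: slow=2, fast=4
  step 3: slow=3, fast=6
  step 4: slow=4, fast=6
  step 5: slow=5, fast=6
  step 6: slow=6, fast=6
  slow == fast at node 6: cycle detected

Cycle: yes


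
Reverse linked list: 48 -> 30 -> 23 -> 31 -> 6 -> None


Step 1: curr=48, set curr.next=prev(None) | reversed so far: 48
Step 2: curr=30, set curr.next=prev(48) | reversed so far: 30 -> 48
Step 3: curr=23, set curr.next=prev(30) | reversed so far: 23 -> 30 -> 48
Step 4: curr=31, set curr.next=prev(23) | reversed so far: 31 -> 23 -> 30 -> 48
Step 5: curr=6, set curr.next=prev(31) | reversed so far: 6 -> 31 -> 23 -> 30 -> 48

6 -> 31 -> 23 -> 30 -> 48 -> None


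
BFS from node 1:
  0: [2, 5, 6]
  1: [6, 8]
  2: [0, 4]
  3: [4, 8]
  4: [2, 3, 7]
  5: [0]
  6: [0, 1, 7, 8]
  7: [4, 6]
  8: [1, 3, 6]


Visit 1, enqueue [6, 8]
Visit 6, enqueue [0, 7]
Visit 8, enqueue [3]
Visit 0, enqueue [2, 5]
Visit 7, enqueue [4]
Visit 3, enqueue []
Visit 2, enqueue []
Visit 5, enqueue []
Visit 4, enqueue []

BFS order: [1, 6, 8, 0, 7, 3, 2, 5, 4]


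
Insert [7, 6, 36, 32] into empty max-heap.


Insert 7: [7]
Insert 6: [7, 6]
Insert 36: [36, 6, 7]
Insert 32: [36, 32, 7, 6]

Final heap: [36, 32, 7, 6]


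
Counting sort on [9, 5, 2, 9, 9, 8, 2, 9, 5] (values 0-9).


Input: [9, 5, 2, 9, 9, 8, 2, 9, 5]
Counts: [0, 0, 2, 0, 0, 2, 0, 0, 1, 4]

Sorted: [2, 2, 5, 5, 8, 9, 9, 9, 9]


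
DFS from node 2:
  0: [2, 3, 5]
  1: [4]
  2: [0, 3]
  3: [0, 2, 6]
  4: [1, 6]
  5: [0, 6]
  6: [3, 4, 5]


Visit 2, push [3, 0]
Visit 0, push [5, 3]
Visit 3, push [6]
Visit 6, push [5, 4]
Visit 4, push [1]
Visit 1, push []
Visit 5, push []

DFS order: [2, 0, 3, 6, 4, 1, 5]


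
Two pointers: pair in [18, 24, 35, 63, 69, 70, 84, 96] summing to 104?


lo=0(18)+hi=7(96)=114
lo=0(18)+hi=6(84)=102
lo=1(24)+hi=6(84)=108
lo=1(24)+hi=5(70)=94
lo=2(35)+hi=5(70)=105
lo=2(35)+hi=4(69)=104

Yes: 35+69=104


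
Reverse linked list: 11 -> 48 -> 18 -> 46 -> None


Step 1: curr=11, set curr.next=prev(None) | reversed so far: 11
Step 2: curr=48, set curr.next=prev(11) | reversed so far: 48 -> 11
Step 3: curr=18, set curr.next=prev(48) | reversed so far: 18 -> 48 -> 11
Step 4: curr=46, set curr.next=prev(18) | reversed so far: 46 -> 18 -> 48 -> 11

46 -> 18 -> 48 -> 11 -> None


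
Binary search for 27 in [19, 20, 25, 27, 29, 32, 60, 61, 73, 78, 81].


Step 1: lo=0, hi=10, mid=5, val=32
Step 2: lo=0, hi=4, mid=2, val=25
Step 3: lo=3, hi=4, mid=3, val=27

Found at index 3


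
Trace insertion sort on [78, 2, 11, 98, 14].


Initial: [78, 2, 11, 98, 14]
Insert 2: [2, 78, 11, 98, 14]
Insert 11: [2, 11, 78, 98, 14]
Insert 98: [2, 11, 78, 98, 14]
Insert 14: [2, 11, 14, 78, 98]

Sorted: [2, 11, 14, 78, 98]


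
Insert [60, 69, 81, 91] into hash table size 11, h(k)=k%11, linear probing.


Insert 60: h=5 -> slot 5
Insert 69: h=3 -> slot 3
Insert 81: h=4 -> slot 4
Insert 91: h=3, 3 probes -> slot 6

Table: [None, None, None, 69, 81, 60, 91, None, None, None, None]


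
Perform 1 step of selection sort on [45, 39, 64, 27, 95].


Initial: [45, 39, 64, 27, 95]
Step 1: min=27 at 3
  Swap: [27, 39, 64, 45, 95]

After 1 step: [27, 39, 64, 45, 95]


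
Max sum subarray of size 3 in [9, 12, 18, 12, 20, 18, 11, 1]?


[0:3]: 39
[1:4]: 42
[2:5]: 50
[3:6]: 50
[4:7]: 49
[5:8]: 30

Max: 50 at [2:5]


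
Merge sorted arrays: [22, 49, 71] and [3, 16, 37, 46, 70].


Take 3 from B
Take 16 from B
Take 22 from A
Take 37 from B
Take 46 from B
Take 49 from A
Take 70 from B

Merged: [3, 16, 22, 37, 46, 49, 70, 71]


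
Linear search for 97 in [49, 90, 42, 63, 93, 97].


i=0: 49!=97
i=1: 90!=97
i=2: 42!=97
i=3: 63!=97
i=4: 93!=97
i=5: 97==97 found!

Found at 5, 6 comps


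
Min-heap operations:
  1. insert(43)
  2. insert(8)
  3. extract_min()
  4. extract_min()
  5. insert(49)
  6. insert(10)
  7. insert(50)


insert(43) -> [43]
insert(8) -> [8, 43]
extract_min()->8, [43]
extract_min()->43, []
insert(49) -> [49]
insert(10) -> [10, 49]
insert(50) -> [10, 49, 50]

Final heap: [10, 49, 50]


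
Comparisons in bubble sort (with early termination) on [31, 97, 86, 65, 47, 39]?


Algorithm: bubble sort (with early termination)
Input: [31, 97, 86, 65, 47, 39]
Sorted: [31, 39, 47, 65, 86, 97]

15


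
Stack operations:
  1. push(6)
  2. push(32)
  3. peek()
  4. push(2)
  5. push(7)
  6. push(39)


push(6) -> [6]
push(32) -> [6, 32]
peek()->32
push(2) -> [6, 32, 2]
push(7) -> [6, 32, 2, 7]
push(39) -> [6, 32, 2, 7, 39]

Final stack: [6, 32, 2, 7, 39]


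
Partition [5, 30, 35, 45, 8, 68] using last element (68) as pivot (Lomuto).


Pivot: 68
  5 <= 68: advance i (no swap)
  30 <= 68: advance i (no swap)
  35 <= 68: advance i (no swap)
  45 <= 68: advance i (no swap)
  8 <= 68: advance i (no swap)
Place pivot at 5: [5, 30, 35, 45, 8, 68]

Partitioned: [5, 30, 35, 45, 8, 68]


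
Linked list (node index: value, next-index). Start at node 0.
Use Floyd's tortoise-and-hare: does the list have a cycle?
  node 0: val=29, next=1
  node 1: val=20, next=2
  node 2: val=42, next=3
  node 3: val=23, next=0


Floyd's tortoise (slow, +1) and hare (fast, +2):
  init: slow=0, fast=0
  step 1: slow=1, fast=2
  step 2: slow=2, fast=0
  step 3: slow=3, fast=2
  step 4: slow=0, fast=0
  slow == fast at node 0: cycle detected

Cycle: yes


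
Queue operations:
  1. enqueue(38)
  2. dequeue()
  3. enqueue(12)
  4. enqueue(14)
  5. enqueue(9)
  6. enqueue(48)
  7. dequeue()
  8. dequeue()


enqueue(38) -> [38]
dequeue()->38, []
enqueue(12) -> [12]
enqueue(14) -> [12, 14]
enqueue(9) -> [12, 14, 9]
enqueue(48) -> [12, 14, 9, 48]
dequeue()->12, [14, 9, 48]
dequeue()->14, [9, 48]

Final queue: [9, 48]


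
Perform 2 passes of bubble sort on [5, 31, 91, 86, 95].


Initial: [5, 31, 91, 86, 95]
Pass 1: [5, 31, 86, 91, 95] (1 swaps)
Pass 2: [5, 31, 86, 91, 95] (0 swaps)

After 2 passes: [5, 31, 86, 91, 95]


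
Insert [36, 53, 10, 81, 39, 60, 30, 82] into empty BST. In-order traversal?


Insert 36: root
Insert 53: R from 36
Insert 10: L from 36
Insert 81: R from 36 -> R from 53
Insert 39: R from 36 -> L from 53
Insert 60: R from 36 -> R from 53 -> L from 81
Insert 30: L from 36 -> R from 10
Insert 82: R from 36 -> R from 53 -> R from 81

In-order: [10, 30, 36, 39, 53, 60, 81, 82]


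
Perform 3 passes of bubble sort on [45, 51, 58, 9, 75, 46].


Initial: [45, 51, 58, 9, 75, 46]
Pass 1: [45, 51, 9, 58, 46, 75] (2 swaps)
Pass 2: [45, 9, 51, 46, 58, 75] (2 swaps)
Pass 3: [9, 45, 46, 51, 58, 75] (2 swaps)

After 3 passes: [9, 45, 46, 51, 58, 75]


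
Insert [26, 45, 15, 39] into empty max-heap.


Insert 26: [26]
Insert 45: [45, 26]
Insert 15: [45, 26, 15]
Insert 39: [45, 39, 15, 26]

Final heap: [45, 39, 15, 26]


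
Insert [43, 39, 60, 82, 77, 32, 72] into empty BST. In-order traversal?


Insert 43: root
Insert 39: L from 43
Insert 60: R from 43
Insert 82: R from 43 -> R from 60
Insert 77: R from 43 -> R from 60 -> L from 82
Insert 32: L from 43 -> L from 39
Insert 72: R from 43 -> R from 60 -> L from 82 -> L from 77

In-order: [32, 39, 43, 60, 72, 77, 82]


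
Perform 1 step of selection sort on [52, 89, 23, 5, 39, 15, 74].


Initial: [52, 89, 23, 5, 39, 15, 74]
Step 1: min=5 at 3
  Swap: [5, 89, 23, 52, 39, 15, 74]

After 1 step: [5, 89, 23, 52, 39, 15, 74]


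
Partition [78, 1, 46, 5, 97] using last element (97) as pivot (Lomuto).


Pivot: 97
  78 <= 97: advance i (no swap)
  1 <= 97: advance i (no swap)
  46 <= 97: advance i (no swap)
  5 <= 97: advance i (no swap)
Place pivot at 4: [78, 1, 46, 5, 97]

Partitioned: [78, 1, 46, 5, 97]


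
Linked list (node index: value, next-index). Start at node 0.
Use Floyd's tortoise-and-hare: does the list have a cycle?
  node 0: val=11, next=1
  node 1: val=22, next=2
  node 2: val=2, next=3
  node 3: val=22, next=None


Floyd's tortoise (slow, +1) and hare (fast, +2):
  init: slow=0, fast=0
  step 1: slow=1, fast=2
  step 2: fast 2->3->None, no cycle

Cycle: no


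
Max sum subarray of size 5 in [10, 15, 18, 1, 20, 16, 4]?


[0:5]: 64
[1:6]: 70
[2:7]: 59

Max: 70 at [1:6]


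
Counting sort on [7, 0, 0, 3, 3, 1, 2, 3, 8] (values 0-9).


Input: [7, 0, 0, 3, 3, 1, 2, 3, 8]
Counts: [2, 1, 1, 3, 0, 0, 0, 1, 1, 0]

Sorted: [0, 0, 1, 2, 3, 3, 3, 7, 8]


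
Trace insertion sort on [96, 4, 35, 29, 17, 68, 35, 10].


Initial: [96, 4, 35, 29, 17, 68, 35, 10]
Insert 4: [4, 96, 35, 29, 17, 68, 35, 10]
Insert 35: [4, 35, 96, 29, 17, 68, 35, 10]
Insert 29: [4, 29, 35, 96, 17, 68, 35, 10]
Insert 17: [4, 17, 29, 35, 96, 68, 35, 10]
Insert 68: [4, 17, 29, 35, 68, 96, 35, 10]
Insert 35: [4, 17, 29, 35, 35, 68, 96, 10]
Insert 10: [4, 10, 17, 29, 35, 35, 68, 96]

Sorted: [4, 10, 17, 29, 35, 35, 68, 96]


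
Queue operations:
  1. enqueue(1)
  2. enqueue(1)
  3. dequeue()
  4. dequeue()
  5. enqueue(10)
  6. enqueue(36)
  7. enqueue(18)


enqueue(1) -> [1]
enqueue(1) -> [1, 1]
dequeue()->1, [1]
dequeue()->1, []
enqueue(10) -> [10]
enqueue(36) -> [10, 36]
enqueue(18) -> [10, 36, 18]

Final queue: [10, 36, 18]


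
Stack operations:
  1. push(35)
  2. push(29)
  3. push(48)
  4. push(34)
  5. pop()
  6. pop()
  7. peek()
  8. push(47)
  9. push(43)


push(35) -> [35]
push(29) -> [35, 29]
push(48) -> [35, 29, 48]
push(34) -> [35, 29, 48, 34]
pop()->34, [35, 29, 48]
pop()->48, [35, 29]
peek()->29
push(47) -> [35, 29, 47]
push(43) -> [35, 29, 47, 43]

Final stack: [35, 29, 47, 43]


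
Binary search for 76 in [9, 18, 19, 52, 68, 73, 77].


Step 1: lo=0, hi=6, mid=3, val=52
Step 2: lo=4, hi=6, mid=5, val=73
Step 3: lo=6, hi=6, mid=6, val=77

Not found


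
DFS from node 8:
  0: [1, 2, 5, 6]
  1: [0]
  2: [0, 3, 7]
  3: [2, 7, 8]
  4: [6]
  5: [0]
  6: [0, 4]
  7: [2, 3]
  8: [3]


Visit 8, push [3]
Visit 3, push [7, 2]
Visit 2, push [7, 0]
Visit 0, push [6, 5, 1]
Visit 1, push []
Visit 5, push []
Visit 6, push [4]
Visit 4, push []
Visit 7, push []

DFS order: [8, 3, 2, 0, 1, 5, 6, 4, 7]


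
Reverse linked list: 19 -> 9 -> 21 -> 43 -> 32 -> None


Step 1: curr=19, set curr.next=prev(None) | reversed so far: 19
Step 2: curr=9, set curr.next=prev(19) | reversed so far: 9 -> 19
Step 3: curr=21, set curr.next=prev(9) | reversed so far: 21 -> 9 -> 19
Step 4: curr=43, set curr.next=prev(21) | reversed so far: 43 -> 21 -> 9 -> 19
Step 5: curr=32, set curr.next=prev(43) | reversed so far: 32 -> 43 -> 21 -> 9 -> 19

32 -> 43 -> 21 -> 9 -> 19 -> None


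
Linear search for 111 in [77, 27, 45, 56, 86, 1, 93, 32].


i=0: 77!=111
i=1: 27!=111
i=2: 45!=111
i=3: 56!=111
i=4: 86!=111
i=5: 1!=111
i=6: 93!=111
i=7: 32!=111

Not found, 8 comps


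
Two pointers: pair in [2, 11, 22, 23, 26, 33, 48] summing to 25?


lo=0(2)+hi=6(48)=50
lo=0(2)+hi=5(33)=35
lo=0(2)+hi=4(26)=28
lo=0(2)+hi=3(23)=25

Yes: 2+23=25


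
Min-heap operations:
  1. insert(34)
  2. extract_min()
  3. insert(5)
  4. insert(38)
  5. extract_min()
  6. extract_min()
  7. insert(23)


insert(34) -> [34]
extract_min()->34, []
insert(5) -> [5]
insert(38) -> [5, 38]
extract_min()->5, [38]
extract_min()->38, []
insert(23) -> [23]

Final heap: [23]


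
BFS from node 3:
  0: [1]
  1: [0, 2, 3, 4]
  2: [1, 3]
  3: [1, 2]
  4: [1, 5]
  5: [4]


Visit 3, enqueue [1, 2]
Visit 1, enqueue [0, 4]
Visit 2, enqueue []
Visit 0, enqueue []
Visit 4, enqueue [5]
Visit 5, enqueue []

BFS order: [3, 1, 2, 0, 4, 5]


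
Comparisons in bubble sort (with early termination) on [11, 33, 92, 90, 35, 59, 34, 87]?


Algorithm: bubble sort (with early termination)
Input: [11, 33, 92, 90, 35, 59, 34, 87]
Sorted: [11, 33, 34, 35, 59, 87, 90, 92]

25


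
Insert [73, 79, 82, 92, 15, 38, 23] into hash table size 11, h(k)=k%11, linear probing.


Insert 73: h=7 -> slot 7
Insert 79: h=2 -> slot 2
Insert 82: h=5 -> slot 5
Insert 92: h=4 -> slot 4
Insert 15: h=4, 2 probes -> slot 6
Insert 38: h=5, 3 probes -> slot 8
Insert 23: h=1 -> slot 1

Table: [None, 23, 79, None, 92, 82, 15, 73, 38, None, None]


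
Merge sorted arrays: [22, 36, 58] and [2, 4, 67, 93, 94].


Take 2 from B
Take 4 from B
Take 22 from A
Take 36 from A
Take 58 from A

Merged: [2, 4, 22, 36, 58, 67, 93, 94]


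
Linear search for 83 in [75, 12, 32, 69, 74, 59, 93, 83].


i=0: 75!=83
i=1: 12!=83
i=2: 32!=83
i=3: 69!=83
i=4: 74!=83
i=5: 59!=83
i=6: 93!=83
i=7: 83==83 found!

Found at 7, 8 comps


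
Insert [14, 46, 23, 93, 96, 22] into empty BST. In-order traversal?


Insert 14: root
Insert 46: R from 14
Insert 23: R from 14 -> L from 46
Insert 93: R from 14 -> R from 46
Insert 96: R from 14 -> R from 46 -> R from 93
Insert 22: R from 14 -> L from 46 -> L from 23

In-order: [14, 22, 23, 46, 93, 96]


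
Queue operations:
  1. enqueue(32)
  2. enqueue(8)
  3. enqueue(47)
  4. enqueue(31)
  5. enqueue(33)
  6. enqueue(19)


enqueue(32) -> [32]
enqueue(8) -> [32, 8]
enqueue(47) -> [32, 8, 47]
enqueue(31) -> [32, 8, 47, 31]
enqueue(33) -> [32, 8, 47, 31, 33]
enqueue(19) -> [32, 8, 47, 31, 33, 19]

Final queue: [32, 8, 47, 31, 33, 19]


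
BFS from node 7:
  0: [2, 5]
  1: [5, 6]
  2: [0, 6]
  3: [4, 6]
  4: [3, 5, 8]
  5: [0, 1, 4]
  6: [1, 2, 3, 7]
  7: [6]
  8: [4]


Visit 7, enqueue [6]
Visit 6, enqueue [1, 2, 3]
Visit 1, enqueue [5]
Visit 2, enqueue [0]
Visit 3, enqueue [4]
Visit 5, enqueue []
Visit 0, enqueue []
Visit 4, enqueue [8]
Visit 8, enqueue []

BFS order: [7, 6, 1, 2, 3, 5, 0, 4, 8]


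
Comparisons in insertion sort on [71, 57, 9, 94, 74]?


Algorithm: insertion sort
Input: [71, 57, 9, 94, 74]
Sorted: [9, 57, 71, 74, 94]

6


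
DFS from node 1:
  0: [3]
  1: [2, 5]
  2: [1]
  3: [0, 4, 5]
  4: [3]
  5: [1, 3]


Visit 1, push [5, 2]
Visit 2, push []
Visit 5, push [3]
Visit 3, push [4, 0]
Visit 0, push []
Visit 4, push []

DFS order: [1, 2, 5, 3, 0, 4]


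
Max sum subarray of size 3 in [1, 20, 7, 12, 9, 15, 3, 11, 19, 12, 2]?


[0:3]: 28
[1:4]: 39
[2:5]: 28
[3:6]: 36
[4:7]: 27
[5:8]: 29
[6:9]: 33
[7:10]: 42
[8:11]: 33

Max: 42 at [7:10]


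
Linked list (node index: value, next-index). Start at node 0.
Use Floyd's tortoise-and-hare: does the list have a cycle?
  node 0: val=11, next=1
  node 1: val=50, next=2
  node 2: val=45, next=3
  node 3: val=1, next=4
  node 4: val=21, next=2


Floyd's tortoise (slow, +1) and hare (fast, +2):
  init: slow=0, fast=0
  step 1: slow=1, fast=2
  step 2: slow=2, fast=4
  step 3: slow=3, fast=3
  slow == fast at node 3: cycle detected

Cycle: yes


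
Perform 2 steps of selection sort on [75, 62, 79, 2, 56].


Initial: [75, 62, 79, 2, 56]
Step 1: min=2 at 3
  Swap: [2, 62, 79, 75, 56]
Step 2: min=56 at 4
  Swap: [2, 56, 79, 75, 62]

After 2 steps: [2, 56, 79, 75, 62]


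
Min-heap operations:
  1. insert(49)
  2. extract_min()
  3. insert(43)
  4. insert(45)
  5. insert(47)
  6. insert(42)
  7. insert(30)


insert(49) -> [49]
extract_min()->49, []
insert(43) -> [43]
insert(45) -> [43, 45]
insert(47) -> [43, 45, 47]
insert(42) -> [42, 43, 47, 45]
insert(30) -> [30, 42, 47, 45, 43]

Final heap: [30, 42, 47, 45, 43]


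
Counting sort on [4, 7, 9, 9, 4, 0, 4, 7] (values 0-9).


Input: [4, 7, 9, 9, 4, 0, 4, 7]
Counts: [1, 0, 0, 0, 3, 0, 0, 2, 0, 2]

Sorted: [0, 4, 4, 4, 7, 7, 9, 9]


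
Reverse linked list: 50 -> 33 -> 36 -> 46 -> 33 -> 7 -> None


Step 1: curr=50, set curr.next=prev(None) | reversed so far: 50
Step 2: curr=33, set curr.next=prev(50) | reversed so far: 33 -> 50
Step 3: curr=36, set curr.next=prev(33) | reversed so far: 36 -> 33 -> 50
Step 4: curr=46, set curr.next=prev(36) | reversed so far: 46 -> 36 -> 33 -> 50
Step 5: curr=33, set curr.next=prev(46) | reversed so far: 33 -> 46 -> 36 -> 33 -> 50
Step 6: curr=7, set curr.next=prev(33) | reversed so far: 7 -> 33 -> 46 -> 36 -> 33 -> 50

7 -> 33 -> 46 -> 36 -> 33 -> 50 -> None


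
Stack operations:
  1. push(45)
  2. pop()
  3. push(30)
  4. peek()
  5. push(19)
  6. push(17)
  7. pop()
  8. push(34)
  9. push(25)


push(45) -> [45]
pop()->45, []
push(30) -> [30]
peek()->30
push(19) -> [30, 19]
push(17) -> [30, 19, 17]
pop()->17, [30, 19]
push(34) -> [30, 19, 34]
push(25) -> [30, 19, 34, 25]

Final stack: [30, 19, 34, 25]


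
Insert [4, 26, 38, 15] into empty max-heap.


Insert 4: [4]
Insert 26: [26, 4]
Insert 38: [38, 4, 26]
Insert 15: [38, 15, 26, 4]

Final heap: [38, 15, 26, 4]


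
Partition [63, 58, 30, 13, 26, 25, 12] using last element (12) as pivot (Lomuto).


Pivot: 12
Place pivot at 0: [12, 58, 30, 13, 26, 25, 63]

Partitioned: [12, 58, 30, 13, 26, 25, 63]


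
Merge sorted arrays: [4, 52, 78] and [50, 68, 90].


Take 4 from A
Take 50 from B
Take 52 from A
Take 68 from B
Take 78 from A

Merged: [4, 50, 52, 68, 78, 90]


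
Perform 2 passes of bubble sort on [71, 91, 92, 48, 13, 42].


Initial: [71, 91, 92, 48, 13, 42]
Pass 1: [71, 91, 48, 13, 42, 92] (3 swaps)
Pass 2: [71, 48, 13, 42, 91, 92] (3 swaps)

After 2 passes: [71, 48, 13, 42, 91, 92]


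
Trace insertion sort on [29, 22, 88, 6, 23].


Initial: [29, 22, 88, 6, 23]
Insert 22: [22, 29, 88, 6, 23]
Insert 88: [22, 29, 88, 6, 23]
Insert 6: [6, 22, 29, 88, 23]
Insert 23: [6, 22, 23, 29, 88]

Sorted: [6, 22, 23, 29, 88]


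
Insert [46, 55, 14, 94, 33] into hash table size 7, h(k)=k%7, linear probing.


Insert 46: h=4 -> slot 4
Insert 55: h=6 -> slot 6
Insert 14: h=0 -> slot 0
Insert 94: h=3 -> slot 3
Insert 33: h=5 -> slot 5

Table: [14, None, None, 94, 46, 33, 55]


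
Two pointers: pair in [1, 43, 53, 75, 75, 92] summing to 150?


lo=0(1)+hi=5(92)=93
lo=1(43)+hi=5(92)=135
lo=2(53)+hi=5(92)=145
lo=3(75)+hi=5(92)=167
lo=3(75)+hi=4(75)=150

Yes: 75+75=150


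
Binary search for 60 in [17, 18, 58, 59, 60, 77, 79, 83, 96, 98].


Step 1: lo=0, hi=9, mid=4, val=60

Found at index 4


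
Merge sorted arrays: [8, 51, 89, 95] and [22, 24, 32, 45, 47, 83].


Take 8 from A
Take 22 from B
Take 24 from B
Take 32 from B
Take 45 from B
Take 47 from B
Take 51 from A
Take 83 from B

Merged: [8, 22, 24, 32, 45, 47, 51, 83, 89, 95]


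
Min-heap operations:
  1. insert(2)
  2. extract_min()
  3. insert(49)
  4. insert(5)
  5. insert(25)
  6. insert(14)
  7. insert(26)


insert(2) -> [2]
extract_min()->2, []
insert(49) -> [49]
insert(5) -> [5, 49]
insert(25) -> [5, 49, 25]
insert(14) -> [5, 14, 25, 49]
insert(26) -> [5, 14, 25, 49, 26]

Final heap: [5, 14, 25, 49, 26]


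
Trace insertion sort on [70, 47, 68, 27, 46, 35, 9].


Initial: [70, 47, 68, 27, 46, 35, 9]
Insert 47: [47, 70, 68, 27, 46, 35, 9]
Insert 68: [47, 68, 70, 27, 46, 35, 9]
Insert 27: [27, 47, 68, 70, 46, 35, 9]
Insert 46: [27, 46, 47, 68, 70, 35, 9]
Insert 35: [27, 35, 46, 47, 68, 70, 9]
Insert 9: [9, 27, 35, 46, 47, 68, 70]

Sorted: [9, 27, 35, 46, 47, 68, 70]


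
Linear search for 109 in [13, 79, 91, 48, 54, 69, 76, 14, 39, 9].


i=0: 13!=109
i=1: 79!=109
i=2: 91!=109
i=3: 48!=109
i=4: 54!=109
i=5: 69!=109
i=6: 76!=109
i=7: 14!=109
i=8: 39!=109
i=9: 9!=109

Not found, 10 comps


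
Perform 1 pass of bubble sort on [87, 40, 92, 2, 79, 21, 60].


Initial: [87, 40, 92, 2, 79, 21, 60]
Pass 1: [40, 87, 2, 79, 21, 60, 92] (5 swaps)

After 1 pass: [40, 87, 2, 79, 21, 60, 92]


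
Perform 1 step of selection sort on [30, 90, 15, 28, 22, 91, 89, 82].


Initial: [30, 90, 15, 28, 22, 91, 89, 82]
Step 1: min=15 at 2
  Swap: [15, 90, 30, 28, 22, 91, 89, 82]

After 1 step: [15, 90, 30, 28, 22, 91, 89, 82]


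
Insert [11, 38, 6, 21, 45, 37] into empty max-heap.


Insert 11: [11]
Insert 38: [38, 11]
Insert 6: [38, 11, 6]
Insert 21: [38, 21, 6, 11]
Insert 45: [45, 38, 6, 11, 21]
Insert 37: [45, 38, 37, 11, 21, 6]

Final heap: [45, 38, 37, 11, 21, 6]


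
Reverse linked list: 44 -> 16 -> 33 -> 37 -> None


Step 1: curr=44, set curr.next=prev(None) | reversed so far: 44
Step 2: curr=16, set curr.next=prev(44) | reversed so far: 16 -> 44
Step 3: curr=33, set curr.next=prev(16) | reversed so far: 33 -> 16 -> 44
Step 4: curr=37, set curr.next=prev(33) | reversed so far: 37 -> 33 -> 16 -> 44

37 -> 33 -> 16 -> 44 -> None


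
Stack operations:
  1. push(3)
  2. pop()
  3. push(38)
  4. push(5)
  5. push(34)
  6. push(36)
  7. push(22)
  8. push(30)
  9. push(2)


push(3) -> [3]
pop()->3, []
push(38) -> [38]
push(5) -> [38, 5]
push(34) -> [38, 5, 34]
push(36) -> [38, 5, 34, 36]
push(22) -> [38, 5, 34, 36, 22]
push(30) -> [38, 5, 34, 36, 22, 30]
push(2) -> [38, 5, 34, 36, 22, 30, 2]

Final stack: [38, 5, 34, 36, 22, 30, 2]


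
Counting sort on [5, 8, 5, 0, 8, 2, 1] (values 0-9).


Input: [5, 8, 5, 0, 8, 2, 1]
Counts: [1, 1, 1, 0, 0, 2, 0, 0, 2, 0]

Sorted: [0, 1, 2, 5, 5, 8, 8]


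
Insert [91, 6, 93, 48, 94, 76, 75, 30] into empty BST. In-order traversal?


Insert 91: root
Insert 6: L from 91
Insert 93: R from 91
Insert 48: L from 91 -> R from 6
Insert 94: R from 91 -> R from 93
Insert 76: L from 91 -> R from 6 -> R from 48
Insert 75: L from 91 -> R from 6 -> R from 48 -> L from 76
Insert 30: L from 91 -> R from 6 -> L from 48

In-order: [6, 30, 48, 75, 76, 91, 93, 94]


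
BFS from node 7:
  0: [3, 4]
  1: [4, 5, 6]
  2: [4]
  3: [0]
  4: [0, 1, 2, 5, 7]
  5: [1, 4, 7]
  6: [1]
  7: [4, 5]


Visit 7, enqueue [4, 5]
Visit 4, enqueue [0, 1, 2]
Visit 5, enqueue []
Visit 0, enqueue [3]
Visit 1, enqueue [6]
Visit 2, enqueue []
Visit 3, enqueue []
Visit 6, enqueue []

BFS order: [7, 4, 5, 0, 1, 2, 3, 6]


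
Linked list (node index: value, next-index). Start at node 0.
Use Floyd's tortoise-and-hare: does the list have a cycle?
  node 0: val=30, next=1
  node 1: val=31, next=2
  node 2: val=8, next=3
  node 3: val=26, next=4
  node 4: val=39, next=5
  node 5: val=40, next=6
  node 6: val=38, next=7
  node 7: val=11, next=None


Floyd's tortoise (slow, +1) and hare (fast, +2):
  init: slow=0, fast=0
  step 1: slow=1, fast=2
  step 2: slow=2, fast=4
  step 3: slow=3, fast=6
  step 4: fast 6->7->None, no cycle

Cycle: no


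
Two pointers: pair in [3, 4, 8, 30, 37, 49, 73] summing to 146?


lo=0(3)+hi=6(73)=76
lo=1(4)+hi=6(73)=77
lo=2(8)+hi=6(73)=81
lo=3(30)+hi=6(73)=103
lo=4(37)+hi=6(73)=110
lo=5(49)+hi=6(73)=122

No pair found


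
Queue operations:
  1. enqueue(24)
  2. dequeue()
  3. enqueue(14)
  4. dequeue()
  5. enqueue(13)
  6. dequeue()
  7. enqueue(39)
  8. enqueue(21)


enqueue(24) -> [24]
dequeue()->24, []
enqueue(14) -> [14]
dequeue()->14, []
enqueue(13) -> [13]
dequeue()->13, []
enqueue(39) -> [39]
enqueue(21) -> [39, 21]

Final queue: [39, 21]


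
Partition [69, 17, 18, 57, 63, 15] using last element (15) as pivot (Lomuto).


Pivot: 15
Place pivot at 0: [15, 17, 18, 57, 63, 69]

Partitioned: [15, 17, 18, 57, 63, 69]


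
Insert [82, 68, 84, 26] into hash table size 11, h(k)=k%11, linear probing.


Insert 82: h=5 -> slot 5
Insert 68: h=2 -> slot 2
Insert 84: h=7 -> slot 7
Insert 26: h=4 -> slot 4

Table: [None, None, 68, None, 26, 82, None, 84, None, None, None]


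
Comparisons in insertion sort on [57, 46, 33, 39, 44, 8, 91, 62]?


Algorithm: insertion sort
Input: [57, 46, 33, 39, 44, 8, 91, 62]
Sorted: [8, 33, 39, 44, 46, 57, 62, 91]

17


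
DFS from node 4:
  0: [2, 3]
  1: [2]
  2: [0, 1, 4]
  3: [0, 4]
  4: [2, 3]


Visit 4, push [3, 2]
Visit 2, push [1, 0]
Visit 0, push [3]
Visit 3, push []
Visit 1, push []

DFS order: [4, 2, 0, 3, 1]


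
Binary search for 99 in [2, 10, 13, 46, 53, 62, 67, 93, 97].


Step 1: lo=0, hi=8, mid=4, val=53
Step 2: lo=5, hi=8, mid=6, val=67
Step 3: lo=7, hi=8, mid=7, val=93
Step 4: lo=8, hi=8, mid=8, val=97

Not found


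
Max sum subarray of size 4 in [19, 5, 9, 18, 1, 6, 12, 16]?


[0:4]: 51
[1:5]: 33
[2:6]: 34
[3:7]: 37
[4:8]: 35

Max: 51 at [0:4]


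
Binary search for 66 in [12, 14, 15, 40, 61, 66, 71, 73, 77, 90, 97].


Step 1: lo=0, hi=10, mid=5, val=66

Found at index 5


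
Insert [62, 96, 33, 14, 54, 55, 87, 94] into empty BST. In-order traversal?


Insert 62: root
Insert 96: R from 62
Insert 33: L from 62
Insert 14: L from 62 -> L from 33
Insert 54: L from 62 -> R from 33
Insert 55: L from 62 -> R from 33 -> R from 54
Insert 87: R from 62 -> L from 96
Insert 94: R from 62 -> L from 96 -> R from 87

In-order: [14, 33, 54, 55, 62, 87, 94, 96]


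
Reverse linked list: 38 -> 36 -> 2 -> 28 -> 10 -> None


Step 1: curr=38, set curr.next=prev(None) | reversed so far: 38
Step 2: curr=36, set curr.next=prev(38) | reversed so far: 36 -> 38
Step 3: curr=2, set curr.next=prev(36) | reversed so far: 2 -> 36 -> 38
Step 4: curr=28, set curr.next=prev(2) | reversed so far: 28 -> 2 -> 36 -> 38
Step 5: curr=10, set curr.next=prev(28) | reversed so far: 10 -> 28 -> 2 -> 36 -> 38

10 -> 28 -> 2 -> 36 -> 38 -> None


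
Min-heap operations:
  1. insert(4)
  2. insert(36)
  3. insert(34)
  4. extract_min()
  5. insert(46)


insert(4) -> [4]
insert(36) -> [4, 36]
insert(34) -> [4, 36, 34]
extract_min()->4, [34, 36]
insert(46) -> [34, 36, 46]

Final heap: [34, 36, 46]


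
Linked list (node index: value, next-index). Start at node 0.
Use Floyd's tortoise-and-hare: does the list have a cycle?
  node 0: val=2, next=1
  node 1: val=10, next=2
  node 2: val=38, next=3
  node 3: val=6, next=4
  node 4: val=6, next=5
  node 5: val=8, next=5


Floyd's tortoise (slow, +1) and hare (fast, +2):
  init: slow=0, fast=0
  step 1: slow=1, fast=2
  step 2: slow=2, fast=4
  step 3: slow=3, fast=5
  step 4: slow=4, fast=5
  step 5: slow=5, fast=5
  slow == fast at node 5: cycle detected

Cycle: yes


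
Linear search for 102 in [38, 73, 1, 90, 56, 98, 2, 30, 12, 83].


i=0: 38!=102
i=1: 73!=102
i=2: 1!=102
i=3: 90!=102
i=4: 56!=102
i=5: 98!=102
i=6: 2!=102
i=7: 30!=102
i=8: 12!=102
i=9: 83!=102

Not found, 10 comps


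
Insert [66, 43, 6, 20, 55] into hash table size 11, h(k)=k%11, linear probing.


Insert 66: h=0 -> slot 0
Insert 43: h=10 -> slot 10
Insert 6: h=6 -> slot 6
Insert 20: h=9 -> slot 9
Insert 55: h=0, 1 probes -> slot 1

Table: [66, 55, None, None, None, None, 6, None, None, 20, 43]


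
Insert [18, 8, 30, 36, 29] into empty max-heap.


Insert 18: [18]
Insert 8: [18, 8]
Insert 30: [30, 8, 18]
Insert 36: [36, 30, 18, 8]
Insert 29: [36, 30, 18, 8, 29]

Final heap: [36, 30, 18, 8, 29]


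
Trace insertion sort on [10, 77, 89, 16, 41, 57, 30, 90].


Initial: [10, 77, 89, 16, 41, 57, 30, 90]
Insert 77: [10, 77, 89, 16, 41, 57, 30, 90]
Insert 89: [10, 77, 89, 16, 41, 57, 30, 90]
Insert 16: [10, 16, 77, 89, 41, 57, 30, 90]
Insert 41: [10, 16, 41, 77, 89, 57, 30, 90]
Insert 57: [10, 16, 41, 57, 77, 89, 30, 90]
Insert 30: [10, 16, 30, 41, 57, 77, 89, 90]
Insert 90: [10, 16, 30, 41, 57, 77, 89, 90]

Sorted: [10, 16, 30, 41, 57, 77, 89, 90]


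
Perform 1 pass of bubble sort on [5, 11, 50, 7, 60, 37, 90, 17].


Initial: [5, 11, 50, 7, 60, 37, 90, 17]
Pass 1: [5, 11, 7, 50, 37, 60, 17, 90] (3 swaps)

After 1 pass: [5, 11, 7, 50, 37, 60, 17, 90]


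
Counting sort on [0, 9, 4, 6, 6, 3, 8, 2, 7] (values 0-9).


Input: [0, 9, 4, 6, 6, 3, 8, 2, 7]
Counts: [1, 0, 1, 1, 1, 0, 2, 1, 1, 1]

Sorted: [0, 2, 3, 4, 6, 6, 7, 8, 9]


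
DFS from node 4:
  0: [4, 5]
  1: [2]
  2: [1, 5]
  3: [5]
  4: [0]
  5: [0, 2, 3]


Visit 4, push [0]
Visit 0, push [5]
Visit 5, push [3, 2]
Visit 2, push [1]
Visit 1, push []
Visit 3, push []

DFS order: [4, 0, 5, 2, 1, 3]


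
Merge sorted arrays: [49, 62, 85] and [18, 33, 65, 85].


Take 18 from B
Take 33 from B
Take 49 from A
Take 62 from A
Take 65 from B
Take 85 from A

Merged: [18, 33, 49, 62, 65, 85, 85]


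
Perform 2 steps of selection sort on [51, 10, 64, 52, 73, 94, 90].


Initial: [51, 10, 64, 52, 73, 94, 90]
Step 1: min=10 at 1
  Swap: [10, 51, 64, 52, 73, 94, 90]
Step 2: min=51 at 1
  Swap: [10, 51, 64, 52, 73, 94, 90]

After 2 steps: [10, 51, 64, 52, 73, 94, 90]
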